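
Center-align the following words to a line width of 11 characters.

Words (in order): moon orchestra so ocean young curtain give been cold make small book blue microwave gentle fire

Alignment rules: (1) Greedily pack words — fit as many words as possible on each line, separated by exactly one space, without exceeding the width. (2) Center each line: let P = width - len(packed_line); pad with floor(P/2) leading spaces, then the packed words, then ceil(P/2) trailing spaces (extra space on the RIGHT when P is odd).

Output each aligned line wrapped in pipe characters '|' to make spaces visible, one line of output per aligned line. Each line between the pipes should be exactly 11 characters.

Answer: |   moon    |
| orchestra |
| so ocean  |
|   young   |
|  curtain  |
| give been |
| cold make |
|small book |
|   blue    |
| microwave |
|gentle fire|

Derivation:
Line 1: ['moon'] (min_width=4, slack=7)
Line 2: ['orchestra'] (min_width=9, slack=2)
Line 3: ['so', 'ocean'] (min_width=8, slack=3)
Line 4: ['young'] (min_width=5, slack=6)
Line 5: ['curtain'] (min_width=7, slack=4)
Line 6: ['give', 'been'] (min_width=9, slack=2)
Line 7: ['cold', 'make'] (min_width=9, slack=2)
Line 8: ['small', 'book'] (min_width=10, slack=1)
Line 9: ['blue'] (min_width=4, slack=7)
Line 10: ['microwave'] (min_width=9, slack=2)
Line 11: ['gentle', 'fire'] (min_width=11, slack=0)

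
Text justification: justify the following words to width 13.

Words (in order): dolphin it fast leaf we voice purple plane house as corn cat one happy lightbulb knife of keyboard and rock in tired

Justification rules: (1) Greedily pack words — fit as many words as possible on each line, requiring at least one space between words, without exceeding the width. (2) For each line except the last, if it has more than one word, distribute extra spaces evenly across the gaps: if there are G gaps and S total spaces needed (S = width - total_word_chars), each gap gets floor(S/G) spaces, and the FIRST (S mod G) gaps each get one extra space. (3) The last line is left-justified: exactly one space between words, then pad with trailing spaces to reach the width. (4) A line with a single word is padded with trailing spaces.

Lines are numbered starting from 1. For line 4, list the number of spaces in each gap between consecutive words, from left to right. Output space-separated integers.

Line 1: ['dolphin', 'it'] (min_width=10, slack=3)
Line 2: ['fast', 'leaf', 'we'] (min_width=12, slack=1)
Line 3: ['voice', 'purple'] (min_width=12, slack=1)
Line 4: ['plane', 'house'] (min_width=11, slack=2)
Line 5: ['as', 'corn', 'cat'] (min_width=11, slack=2)
Line 6: ['one', 'happy'] (min_width=9, slack=4)
Line 7: ['lightbulb'] (min_width=9, slack=4)
Line 8: ['knife', 'of'] (min_width=8, slack=5)
Line 9: ['keyboard', 'and'] (min_width=12, slack=1)
Line 10: ['rock', 'in', 'tired'] (min_width=13, slack=0)

Answer: 3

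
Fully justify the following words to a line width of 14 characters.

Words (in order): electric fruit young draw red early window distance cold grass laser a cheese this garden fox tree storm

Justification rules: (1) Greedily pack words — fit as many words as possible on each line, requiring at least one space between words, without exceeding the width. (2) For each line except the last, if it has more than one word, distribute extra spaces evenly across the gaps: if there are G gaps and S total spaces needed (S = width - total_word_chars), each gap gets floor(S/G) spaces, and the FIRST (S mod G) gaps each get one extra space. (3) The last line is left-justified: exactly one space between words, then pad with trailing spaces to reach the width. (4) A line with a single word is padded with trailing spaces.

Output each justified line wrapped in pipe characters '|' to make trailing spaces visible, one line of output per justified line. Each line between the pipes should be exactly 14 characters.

Answer: |electric fruit|
|young draw red|
|early   window|
|distance  cold|
|grass  laser a|
|cheese    this|
|garden     fox|
|tree storm    |

Derivation:
Line 1: ['electric', 'fruit'] (min_width=14, slack=0)
Line 2: ['young', 'draw', 'red'] (min_width=14, slack=0)
Line 3: ['early', 'window'] (min_width=12, slack=2)
Line 4: ['distance', 'cold'] (min_width=13, slack=1)
Line 5: ['grass', 'laser', 'a'] (min_width=13, slack=1)
Line 6: ['cheese', 'this'] (min_width=11, slack=3)
Line 7: ['garden', 'fox'] (min_width=10, slack=4)
Line 8: ['tree', 'storm'] (min_width=10, slack=4)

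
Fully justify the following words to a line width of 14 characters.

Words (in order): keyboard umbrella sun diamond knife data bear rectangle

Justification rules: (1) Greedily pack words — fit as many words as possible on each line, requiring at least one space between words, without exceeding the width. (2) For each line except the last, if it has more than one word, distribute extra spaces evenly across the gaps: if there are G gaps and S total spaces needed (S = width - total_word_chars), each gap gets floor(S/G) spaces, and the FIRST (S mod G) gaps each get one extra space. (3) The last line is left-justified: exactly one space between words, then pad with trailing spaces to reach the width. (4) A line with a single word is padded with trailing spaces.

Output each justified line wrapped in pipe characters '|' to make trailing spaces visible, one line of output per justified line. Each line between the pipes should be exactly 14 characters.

Answer: |keyboard      |
|umbrella   sun|
|diamond  knife|
|data      bear|
|rectangle     |

Derivation:
Line 1: ['keyboard'] (min_width=8, slack=6)
Line 2: ['umbrella', 'sun'] (min_width=12, slack=2)
Line 3: ['diamond', 'knife'] (min_width=13, slack=1)
Line 4: ['data', 'bear'] (min_width=9, slack=5)
Line 5: ['rectangle'] (min_width=9, slack=5)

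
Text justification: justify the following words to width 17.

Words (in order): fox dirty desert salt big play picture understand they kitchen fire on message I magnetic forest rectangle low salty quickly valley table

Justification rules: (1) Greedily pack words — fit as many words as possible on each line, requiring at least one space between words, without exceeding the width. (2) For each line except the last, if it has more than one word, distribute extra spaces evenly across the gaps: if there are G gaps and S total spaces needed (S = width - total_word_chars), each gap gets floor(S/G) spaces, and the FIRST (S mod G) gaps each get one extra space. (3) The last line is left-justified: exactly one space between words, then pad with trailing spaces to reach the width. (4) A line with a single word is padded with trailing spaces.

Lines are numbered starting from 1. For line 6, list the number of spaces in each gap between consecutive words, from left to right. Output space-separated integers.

Line 1: ['fox', 'dirty', 'desert'] (min_width=16, slack=1)
Line 2: ['salt', 'big', 'play'] (min_width=13, slack=4)
Line 3: ['picture'] (min_width=7, slack=10)
Line 4: ['understand', 'they'] (min_width=15, slack=2)
Line 5: ['kitchen', 'fire', 'on'] (min_width=15, slack=2)
Line 6: ['message', 'I'] (min_width=9, slack=8)
Line 7: ['magnetic', 'forest'] (min_width=15, slack=2)
Line 8: ['rectangle', 'low'] (min_width=13, slack=4)
Line 9: ['salty', 'quickly'] (min_width=13, slack=4)
Line 10: ['valley', 'table'] (min_width=12, slack=5)

Answer: 9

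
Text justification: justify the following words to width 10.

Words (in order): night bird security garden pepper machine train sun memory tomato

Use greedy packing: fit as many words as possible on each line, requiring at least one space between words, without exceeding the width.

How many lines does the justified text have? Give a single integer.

Answer: 8

Derivation:
Line 1: ['night', 'bird'] (min_width=10, slack=0)
Line 2: ['security'] (min_width=8, slack=2)
Line 3: ['garden'] (min_width=6, slack=4)
Line 4: ['pepper'] (min_width=6, slack=4)
Line 5: ['machine'] (min_width=7, slack=3)
Line 6: ['train', 'sun'] (min_width=9, slack=1)
Line 7: ['memory'] (min_width=6, slack=4)
Line 8: ['tomato'] (min_width=6, slack=4)
Total lines: 8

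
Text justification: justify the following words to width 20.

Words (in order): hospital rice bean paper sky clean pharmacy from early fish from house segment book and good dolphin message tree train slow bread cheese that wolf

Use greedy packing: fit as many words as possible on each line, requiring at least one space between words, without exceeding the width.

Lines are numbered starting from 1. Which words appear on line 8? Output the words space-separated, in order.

Answer: bread cheese that

Derivation:
Line 1: ['hospital', 'rice', 'bean'] (min_width=18, slack=2)
Line 2: ['paper', 'sky', 'clean'] (min_width=15, slack=5)
Line 3: ['pharmacy', 'from', 'early'] (min_width=19, slack=1)
Line 4: ['fish', 'from', 'house'] (min_width=15, slack=5)
Line 5: ['segment', 'book', 'and'] (min_width=16, slack=4)
Line 6: ['good', 'dolphin', 'message'] (min_width=20, slack=0)
Line 7: ['tree', 'train', 'slow'] (min_width=15, slack=5)
Line 8: ['bread', 'cheese', 'that'] (min_width=17, slack=3)
Line 9: ['wolf'] (min_width=4, slack=16)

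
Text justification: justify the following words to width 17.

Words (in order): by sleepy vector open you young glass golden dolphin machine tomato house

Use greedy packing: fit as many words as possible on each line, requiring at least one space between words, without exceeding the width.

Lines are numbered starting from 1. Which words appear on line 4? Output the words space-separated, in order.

Line 1: ['by', 'sleepy', 'vector'] (min_width=16, slack=1)
Line 2: ['open', 'you', 'young'] (min_width=14, slack=3)
Line 3: ['glass', 'golden'] (min_width=12, slack=5)
Line 4: ['dolphin', 'machine'] (min_width=15, slack=2)
Line 5: ['tomato', 'house'] (min_width=12, slack=5)

Answer: dolphin machine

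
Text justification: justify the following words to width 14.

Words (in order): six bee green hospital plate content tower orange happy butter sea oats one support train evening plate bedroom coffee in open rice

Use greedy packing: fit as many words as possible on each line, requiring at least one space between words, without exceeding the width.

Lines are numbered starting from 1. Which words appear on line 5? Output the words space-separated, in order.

Answer: butter sea

Derivation:
Line 1: ['six', 'bee', 'green'] (min_width=13, slack=1)
Line 2: ['hospital', 'plate'] (min_width=14, slack=0)
Line 3: ['content', 'tower'] (min_width=13, slack=1)
Line 4: ['orange', 'happy'] (min_width=12, slack=2)
Line 5: ['butter', 'sea'] (min_width=10, slack=4)
Line 6: ['oats', 'one'] (min_width=8, slack=6)
Line 7: ['support', 'train'] (min_width=13, slack=1)
Line 8: ['evening', 'plate'] (min_width=13, slack=1)
Line 9: ['bedroom', 'coffee'] (min_width=14, slack=0)
Line 10: ['in', 'open', 'rice'] (min_width=12, slack=2)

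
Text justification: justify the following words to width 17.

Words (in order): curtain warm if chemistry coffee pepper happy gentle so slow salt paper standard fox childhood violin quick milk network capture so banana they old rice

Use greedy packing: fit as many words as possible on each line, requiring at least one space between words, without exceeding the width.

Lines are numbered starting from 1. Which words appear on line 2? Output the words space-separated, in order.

Line 1: ['curtain', 'warm', 'if'] (min_width=15, slack=2)
Line 2: ['chemistry', 'coffee'] (min_width=16, slack=1)
Line 3: ['pepper', 'happy'] (min_width=12, slack=5)
Line 4: ['gentle', 'so', 'slow'] (min_width=14, slack=3)
Line 5: ['salt', 'paper'] (min_width=10, slack=7)
Line 6: ['standard', 'fox'] (min_width=12, slack=5)
Line 7: ['childhood', 'violin'] (min_width=16, slack=1)
Line 8: ['quick', 'milk'] (min_width=10, slack=7)
Line 9: ['network', 'capture'] (min_width=15, slack=2)
Line 10: ['so', 'banana', 'they'] (min_width=14, slack=3)
Line 11: ['old', 'rice'] (min_width=8, slack=9)

Answer: chemistry coffee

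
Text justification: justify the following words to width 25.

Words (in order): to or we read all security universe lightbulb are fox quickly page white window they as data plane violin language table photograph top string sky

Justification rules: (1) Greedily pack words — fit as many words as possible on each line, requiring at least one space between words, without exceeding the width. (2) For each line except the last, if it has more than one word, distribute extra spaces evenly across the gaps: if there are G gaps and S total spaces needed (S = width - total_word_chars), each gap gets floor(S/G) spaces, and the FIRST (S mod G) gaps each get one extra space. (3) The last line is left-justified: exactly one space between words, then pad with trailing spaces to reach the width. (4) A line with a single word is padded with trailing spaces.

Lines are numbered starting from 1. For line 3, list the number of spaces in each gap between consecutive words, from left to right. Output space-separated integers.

Answer: 1 1 1

Derivation:
Line 1: ['to', 'or', 'we', 'read', 'all'] (min_width=17, slack=8)
Line 2: ['security', 'universe'] (min_width=17, slack=8)
Line 3: ['lightbulb', 'are', 'fox', 'quickly'] (min_width=25, slack=0)
Line 4: ['page', 'white', 'window', 'they', 'as'] (min_width=25, slack=0)
Line 5: ['data', 'plane', 'violin'] (min_width=17, slack=8)
Line 6: ['language', 'table', 'photograph'] (min_width=25, slack=0)
Line 7: ['top', 'string', 'sky'] (min_width=14, slack=11)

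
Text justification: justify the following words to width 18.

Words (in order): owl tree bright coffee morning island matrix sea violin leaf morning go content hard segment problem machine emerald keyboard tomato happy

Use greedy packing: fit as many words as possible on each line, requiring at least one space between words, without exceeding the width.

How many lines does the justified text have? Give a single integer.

Line 1: ['owl', 'tree', 'bright'] (min_width=15, slack=3)
Line 2: ['coffee', 'morning'] (min_width=14, slack=4)
Line 3: ['island', 'matrix', 'sea'] (min_width=17, slack=1)
Line 4: ['violin', 'leaf'] (min_width=11, slack=7)
Line 5: ['morning', 'go', 'content'] (min_width=18, slack=0)
Line 6: ['hard', 'segment'] (min_width=12, slack=6)
Line 7: ['problem', 'machine'] (min_width=15, slack=3)
Line 8: ['emerald', 'keyboard'] (min_width=16, slack=2)
Line 9: ['tomato', 'happy'] (min_width=12, slack=6)
Total lines: 9

Answer: 9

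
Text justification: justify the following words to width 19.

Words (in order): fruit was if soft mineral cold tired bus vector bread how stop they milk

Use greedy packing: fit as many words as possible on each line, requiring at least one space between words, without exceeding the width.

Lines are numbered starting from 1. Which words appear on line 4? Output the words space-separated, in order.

Line 1: ['fruit', 'was', 'if', 'soft'] (min_width=17, slack=2)
Line 2: ['mineral', 'cold', 'tired'] (min_width=18, slack=1)
Line 3: ['bus', 'vector', 'bread'] (min_width=16, slack=3)
Line 4: ['how', 'stop', 'they', 'milk'] (min_width=18, slack=1)

Answer: how stop they milk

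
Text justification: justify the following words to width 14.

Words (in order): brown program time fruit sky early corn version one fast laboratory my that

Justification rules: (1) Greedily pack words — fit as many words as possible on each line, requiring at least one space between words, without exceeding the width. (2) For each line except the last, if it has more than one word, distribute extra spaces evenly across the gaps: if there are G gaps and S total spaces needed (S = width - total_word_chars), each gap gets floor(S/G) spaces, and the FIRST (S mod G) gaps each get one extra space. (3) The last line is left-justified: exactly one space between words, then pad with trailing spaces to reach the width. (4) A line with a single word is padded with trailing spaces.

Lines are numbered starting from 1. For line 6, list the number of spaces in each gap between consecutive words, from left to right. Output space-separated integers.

Answer: 2

Derivation:
Line 1: ['brown', 'program'] (min_width=13, slack=1)
Line 2: ['time', 'fruit', 'sky'] (min_width=14, slack=0)
Line 3: ['early', 'corn'] (min_width=10, slack=4)
Line 4: ['version', 'one'] (min_width=11, slack=3)
Line 5: ['fast'] (min_width=4, slack=10)
Line 6: ['laboratory', 'my'] (min_width=13, slack=1)
Line 7: ['that'] (min_width=4, slack=10)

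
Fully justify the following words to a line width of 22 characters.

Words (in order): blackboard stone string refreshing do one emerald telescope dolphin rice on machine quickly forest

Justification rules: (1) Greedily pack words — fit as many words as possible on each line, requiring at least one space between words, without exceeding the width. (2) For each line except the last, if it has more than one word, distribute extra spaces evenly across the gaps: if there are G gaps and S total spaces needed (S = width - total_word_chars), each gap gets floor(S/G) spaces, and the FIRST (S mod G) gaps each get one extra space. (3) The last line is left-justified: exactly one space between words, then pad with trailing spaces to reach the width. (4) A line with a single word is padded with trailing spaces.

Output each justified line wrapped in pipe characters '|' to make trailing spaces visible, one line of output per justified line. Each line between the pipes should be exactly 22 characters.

Answer: |blackboard       stone|
|string  refreshing  do|
|one  emerald telescope|
|dolphin     rice    on|
|machine quickly forest|

Derivation:
Line 1: ['blackboard', 'stone'] (min_width=16, slack=6)
Line 2: ['string', 'refreshing', 'do'] (min_width=20, slack=2)
Line 3: ['one', 'emerald', 'telescope'] (min_width=21, slack=1)
Line 4: ['dolphin', 'rice', 'on'] (min_width=15, slack=7)
Line 5: ['machine', 'quickly', 'forest'] (min_width=22, slack=0)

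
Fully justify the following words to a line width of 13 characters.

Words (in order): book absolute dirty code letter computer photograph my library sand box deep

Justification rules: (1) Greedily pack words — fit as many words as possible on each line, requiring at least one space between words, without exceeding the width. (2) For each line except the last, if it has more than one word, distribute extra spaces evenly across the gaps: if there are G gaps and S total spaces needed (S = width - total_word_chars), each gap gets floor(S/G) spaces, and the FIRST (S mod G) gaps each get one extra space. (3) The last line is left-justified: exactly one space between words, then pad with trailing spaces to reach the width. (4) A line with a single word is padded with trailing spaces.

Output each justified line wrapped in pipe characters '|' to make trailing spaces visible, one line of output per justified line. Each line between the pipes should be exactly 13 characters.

Answer: |book absolute|
|dirty    code|
|letter       |
|computer     |
|photograph my|
|library  sand|
|box deep     |

Derivation:
Line 1: ['book', 'absolute'] (min_width=13, slack=0)
Line 2: ['dirty', 'code'] (min_width=10, slack=3)
Line 3: ['letter'] (min_width=6, slack=7)
Line 4: ['computer'] (min_width=8, slack=5)
Line 5: ['photograph', 'my'] (min_width=13, slack=0)
Line 6: ['library', 'sand'] (min_width=12, slack=1)
Line 7: ['box', 'deep'] (min_width=8, slack=5)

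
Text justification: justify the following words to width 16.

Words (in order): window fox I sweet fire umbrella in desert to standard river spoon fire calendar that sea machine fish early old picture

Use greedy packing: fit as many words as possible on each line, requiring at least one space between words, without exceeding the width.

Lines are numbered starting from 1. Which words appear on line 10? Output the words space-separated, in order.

Answer: picture

Derivation:
Line 1: ['window', 'fox', 'I'] (min_width=12, slack=4)
Line 2: ['sweet', 'fire'] (min_width=10, slack=6)
Line 3: ['umbrella', 'in'] (min_width=11, slack=5)
Line 4: ['desert', 'to'] (min_width=9, slack=7)
Line 5: ['standard', 'river'] (min_width=14, slack=2)
Line 6: ['spoon', 'fire'] (min_width=10, slack=6)
Line 7: ['calendar', 'that'] (min_width=13, slack=3)
Line 8: ['sea', 'machine', 'fish'] (min_width=16, slack=0)
Line 9: ['early', 'old'] (min_width=9, slack=7)
Line 10: ['picture'] (min_width=7, slack=9)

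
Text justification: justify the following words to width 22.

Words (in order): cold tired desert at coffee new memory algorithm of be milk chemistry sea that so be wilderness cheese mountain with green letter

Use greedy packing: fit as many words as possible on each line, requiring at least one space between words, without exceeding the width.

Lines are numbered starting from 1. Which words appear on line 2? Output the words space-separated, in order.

Line 1: ['cold', 'tired', 'desert', 'at'] (min_width=20, slack=2)
Line 2: ['coffee', 'new', 'memory'] (min_width=17, slack=5)
Line 3: ['algorithm', 'of', 'be', 'milk'] (min_width=20, slack=2)
Line 4: ['chemistry', 'sea', 'that', 'so'] (min_width=21, slack=1)
Line 5: ['be', 'wilderness', 'cheese'] (min_width=20, slack=2)
Line 6: ['mountain', 'with', 'green'] (min_width=19, slack=3)
Line 7: ['letter'] (min_width=6, slack=16)

Answer: coffee new memory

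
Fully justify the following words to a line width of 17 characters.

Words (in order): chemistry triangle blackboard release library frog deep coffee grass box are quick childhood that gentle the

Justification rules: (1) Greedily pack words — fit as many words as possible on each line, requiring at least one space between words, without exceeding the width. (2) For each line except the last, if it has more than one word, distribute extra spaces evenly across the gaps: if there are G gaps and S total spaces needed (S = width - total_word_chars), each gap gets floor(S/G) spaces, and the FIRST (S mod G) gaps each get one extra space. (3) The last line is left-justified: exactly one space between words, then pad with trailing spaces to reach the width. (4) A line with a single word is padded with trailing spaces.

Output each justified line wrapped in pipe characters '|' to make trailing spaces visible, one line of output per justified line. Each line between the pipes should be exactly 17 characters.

Answer: |chemistry        |
|triangle         |
|blackboard       |
|release   library|
|frog  deep coffee|
|grass   box   are|
|quick   childhood|
|that gentle the  |

Derivation:
Line 1: ['chemistry'] (min_width=9, slack=8)
Line 2: ['triangle'] (min_width=8, slack=9)
Line 3: ['blackboard'] (min_width=10, slack=7)
Line 4: ['release', 'library'] (min_width=15, slack=2)
Line 5: ['frog', 'deep', 'coffee'] (min_width=16, slack=1)
Line 6: ['grass', 'box', 'are'] (min_width=13, slack=4)
Line 7: ['quick', 'childhood'] (min_width=15, slack=2)
Line 8: ['that', 'gentle', 'the'] (min_width=15, slack=2)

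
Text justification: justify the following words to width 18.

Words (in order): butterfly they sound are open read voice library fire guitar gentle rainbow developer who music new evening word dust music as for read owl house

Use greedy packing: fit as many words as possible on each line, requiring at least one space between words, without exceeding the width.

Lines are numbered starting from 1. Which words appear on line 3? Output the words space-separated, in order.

Answer: read voice library

Derivation:
Line 1: ['butterfly', 'they'] (min_width=14, slack=4)
Line 2: ['sound', 'are', 'open'] (min_width=14, slack=4)
Line 3: ['read', 'voice', 'library'] (min_width=18, slack=0)
Line 4: ['fire', 'guitar', 'gentle'] (min_width=18, slack=0)
Line 5: ['rainbow', 'developer'] (min_width=17, slack=1)
Line 6: ['who', 'music', 'new'] (min_width=13, slack=5)
Line 7: ['evening', 'word', 'dust'] (min_width=17, slack=1)
Line 8: ['music', 'as', 'for', 'read'] (min_width=17, slack=1)
Line 9: ['owl', 'house'] (min_width=9, slack=9)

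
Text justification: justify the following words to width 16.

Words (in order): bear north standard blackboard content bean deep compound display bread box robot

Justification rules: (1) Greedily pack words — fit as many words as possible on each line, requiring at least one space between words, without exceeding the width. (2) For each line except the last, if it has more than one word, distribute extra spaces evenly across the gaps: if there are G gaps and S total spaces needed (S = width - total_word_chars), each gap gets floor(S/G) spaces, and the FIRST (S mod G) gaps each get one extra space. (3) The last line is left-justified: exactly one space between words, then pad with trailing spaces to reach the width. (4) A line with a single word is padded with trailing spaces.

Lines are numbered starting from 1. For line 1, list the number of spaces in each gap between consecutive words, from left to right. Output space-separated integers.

Line 1: ['bear', 'north'] (min_width=10, slack=6)
Line 2: ['standard'] (min_width=8, slack=8)
Line 3: ['blackboard'] (min_width=10, slack=6)
Line 4: ['content', 'bean'] (min_width=12, slack=4)
Line 5: ['deep', 'compound'] (min_width=13, slack=3)
Line 6: ['display', 'bread'] (min_width=13, slack=3)
Line 7: ['box', 'robot'] (min_width=9, slack=7)

Answer: 7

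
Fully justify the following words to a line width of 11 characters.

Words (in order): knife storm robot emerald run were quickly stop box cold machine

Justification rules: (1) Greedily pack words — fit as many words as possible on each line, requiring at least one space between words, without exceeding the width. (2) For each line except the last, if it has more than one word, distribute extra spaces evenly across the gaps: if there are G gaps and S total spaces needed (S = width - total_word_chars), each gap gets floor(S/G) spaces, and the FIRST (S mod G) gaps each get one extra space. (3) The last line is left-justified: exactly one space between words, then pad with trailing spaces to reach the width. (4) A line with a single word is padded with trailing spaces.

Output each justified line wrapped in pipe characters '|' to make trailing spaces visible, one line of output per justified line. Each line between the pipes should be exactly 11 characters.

Answer: |knife storm|
|robot      |
|emerald run|
|were       |
|quickly    |
|stop    box|
|cold       |
|machine    |

Derivation:
Line 1: ['knife', 'storm'] (min_width=11, slack=0)
Line 2: ['robot'] (min_width=5, slack=6)
Line 3: ['emerald', 'run'] (min_width=11, slack=0)
Line 4: ['were'] (min_width=4, slack=7)
Line 5: ['quickly'] (min_width=7, slack=4)
Line 6: ['stop', 'box'] (min_width=8, slack=3)
Line 7: ['cold'] (min_width=4, slack=7)
Line 8: ['machine'] (min_width=7, slack=4)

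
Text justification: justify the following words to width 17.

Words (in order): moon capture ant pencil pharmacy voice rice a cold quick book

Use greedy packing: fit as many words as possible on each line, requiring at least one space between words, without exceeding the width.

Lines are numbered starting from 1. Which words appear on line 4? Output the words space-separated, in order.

Line 1: ['moon', 'capture', 'ant'] (min_width=16, slack=1)
Line 2: ['pencil', 'pharmacy'] (min_width=15, slack=2)
Line 3: ['voice', 'rice', 'a', 'cold'] (min_width=17, slack=0)
Line 4: ['quick', 'book'] (min_width=10, slack=7)

Answer: quick book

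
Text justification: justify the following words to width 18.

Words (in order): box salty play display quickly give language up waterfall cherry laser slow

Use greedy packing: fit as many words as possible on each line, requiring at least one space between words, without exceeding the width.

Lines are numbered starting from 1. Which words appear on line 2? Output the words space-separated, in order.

Answer: display quickly

Derivation:
Line 1: ['box', 'salty', 'play'] (min_width=14, slack=4)
Line 2: ['display', 'quickly'] (min_width=15, slack=3)
Line 3: ['give', 'language', 'up'] (min_width=16, slack=2)
Line 4: ['waterfall', 'cherry'] (min_width=16, slack=2)
Line 5: ['laser', 'slow'] (min_width=10, slack=8)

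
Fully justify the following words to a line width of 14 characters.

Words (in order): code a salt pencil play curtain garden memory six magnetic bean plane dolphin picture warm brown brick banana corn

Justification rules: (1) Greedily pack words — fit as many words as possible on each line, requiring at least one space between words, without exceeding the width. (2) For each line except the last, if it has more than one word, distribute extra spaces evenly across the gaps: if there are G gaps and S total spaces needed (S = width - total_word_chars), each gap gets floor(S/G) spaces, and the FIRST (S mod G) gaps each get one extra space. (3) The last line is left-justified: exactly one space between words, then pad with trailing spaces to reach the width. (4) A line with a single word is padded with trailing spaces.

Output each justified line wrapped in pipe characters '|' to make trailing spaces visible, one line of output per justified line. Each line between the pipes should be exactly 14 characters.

Answer: |code   a  salt|
|pencil    play|
|curtain garden|
|memory     six|
|magnetic  bean|
|plane  dolphin|
|picture   warm|
|brown    brick|
|banana corn   |

Derivation:
Line 1: ['code', 'a', 'salt'] (min_width=11, slack=3)
Line 2: ['pencil', 'play'] (min_width=11, slack=3)
Line 3: ['curtain', 'garden'] (min_width=14, slack=0)
Line 4: ['memory', 'six'] (min_width=10, slack=4)
Line 5: ['magnetic', 'bean'] (min_width=13, slack=1)
Line 6: ['plane', 'dolphin'] (min_width=13, slack=1)
Line 7: ['picture', 'warm'] (min_width=12, slack=2)
Line 8: ['brown', 'brick'] (min_width=11, slack=3)
Line 9: ['banana', 'corn'] (min_width=11, slack=3)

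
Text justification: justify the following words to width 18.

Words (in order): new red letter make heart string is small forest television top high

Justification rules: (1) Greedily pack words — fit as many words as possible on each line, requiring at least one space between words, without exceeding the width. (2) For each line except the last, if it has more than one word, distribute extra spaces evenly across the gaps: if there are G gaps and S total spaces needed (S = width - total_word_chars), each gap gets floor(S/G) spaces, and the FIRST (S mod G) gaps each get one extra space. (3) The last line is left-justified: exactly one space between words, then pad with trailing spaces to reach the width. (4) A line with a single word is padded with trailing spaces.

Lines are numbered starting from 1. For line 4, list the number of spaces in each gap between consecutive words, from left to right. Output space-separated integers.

Line 1: ['new', 'red', 'letter'] (min_width=14, slack=4)
Line 2: ['make', 'heart', 'string'] (min_width=17, slack=1)
Line 3: ['is', 'small', 'forest'] (min_width=15, slack=3)
Line 4: ['television', 'top'] (min_width=14, slack=4)
Line 5: ['high'] (min_width=4, slack=14)

Answer: 5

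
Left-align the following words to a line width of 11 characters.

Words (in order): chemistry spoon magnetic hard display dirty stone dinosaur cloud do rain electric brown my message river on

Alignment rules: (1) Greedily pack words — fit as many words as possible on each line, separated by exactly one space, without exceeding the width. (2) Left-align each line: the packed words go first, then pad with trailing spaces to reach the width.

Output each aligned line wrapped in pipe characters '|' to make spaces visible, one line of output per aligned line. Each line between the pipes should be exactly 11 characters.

Line 1: ['chemistry'] (min_width=9, slack=2)
Line 2: ['spoon'] (min_width=5, slack=6)
Line 3: ['magnetic'] (min_width=8, slack=3)
Line 4: ['hard'] (min_width=4, slack=7)
Line 5: ['display'] (min_width=7, slack=4)
Line 6: ['dirty', 'stone'] (min_width=11, slack=0)
Line 7: ['dinosaur'] (min_width=8, slack=3)
Line 8: ['cloud', 'do'] (min_width=8, slack=3)
Line 9: ['rain'] (min_width=4, slack=7)
Line 10: ['electric'] (min_width=8, slack=3)
Line 11: ['brown', 'my'] (min_width=8, slack=3)
Line 12: ['message'] (min_width=7, slack=4)
Line 13: ['river', 'on'] (min_width=8, slack=3)

Answer: |chemistry  |
|spoon      |
|magnetic   |
|hard       |
|display    |
|dirty stone|
|dinosaur   |
|cloud do   |
|rain       |
|electric   |
|brown my   |
|message    |
|river on   |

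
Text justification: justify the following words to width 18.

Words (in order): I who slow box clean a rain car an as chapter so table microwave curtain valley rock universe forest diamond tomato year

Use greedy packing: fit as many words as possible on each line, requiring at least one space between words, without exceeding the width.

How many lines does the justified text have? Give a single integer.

Answer: 8

Derivation:
Line 1: ['I', 'who', 'slow', 'box'] (min_width=14, slack=4)
Line 2: ['clean', 'a', 'rain', 'car'] (min_width=16, slack=2)
Line 3: ['an', 'as', 'chapter', 'so'] (min_width=16, slack=2)
Line 4: ['table', 'microwave'] (min_width=15, slack=3)
Line 5: ['curtain', 'valley'] (min_width=14, slack=4)
Line 6: ['rock', 'universe'] (min_width=13, slack=5)
Line 7: ['forest', 'diamond'] (min_width=14, slack=4)
Line 8: ['tomato', 'year'] (min_width=11, slack=7)
Total lines: 8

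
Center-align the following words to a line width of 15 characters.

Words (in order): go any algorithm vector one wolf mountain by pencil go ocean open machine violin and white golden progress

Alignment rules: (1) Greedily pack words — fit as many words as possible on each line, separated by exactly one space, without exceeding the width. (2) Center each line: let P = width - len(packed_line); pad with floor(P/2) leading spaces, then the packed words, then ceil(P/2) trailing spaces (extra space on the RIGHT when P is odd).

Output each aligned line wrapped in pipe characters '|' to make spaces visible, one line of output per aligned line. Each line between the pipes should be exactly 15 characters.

Answer: |    go any     |
|   algorithm   |
|vector one wolf|
|  mountain by  |
|pencil go ocean|
| open machine  |
|  violin and   |
| white golden  |
|   progress    |

Derivation:
Line 1: ['go', 'any'] (min_width=6, slack=9)
Line 2: ['algorithm'] (min_width=9, slack=6)
Line 3: ['vector', 'one', 'wolf'] (min_width=15, slack=0)
Line 4: ['mountain', 'by'] (min_width=11, slack=4)
Line 5: ['pencil', 'go', 'ocean'] (min_width=15, slack=0)
Line 6: ['open', 'machine'] (min_width=12, slack=3)
Line 7: ['violin', 'and'] (min_width=10, slack=5)
Line 8: ['white', 'golden'] (min_width=12, slack=3)
Line 9: ['progress'] (min_width=8, slack=7)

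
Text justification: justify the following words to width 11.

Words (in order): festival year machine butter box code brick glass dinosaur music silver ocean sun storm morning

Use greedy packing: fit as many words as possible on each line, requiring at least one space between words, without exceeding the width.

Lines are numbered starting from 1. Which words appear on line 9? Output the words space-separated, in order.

Line 1: ['festival'] (min_width=8, slack=3)
Line 2: ['year'] (min_width=4, slack=7)
Line 3: ['machine'] (min_width=7, slack=4)
Line 4: ['butter', 'box'] (min_width=10, slack=1)
Line 5: ['code', 'brick'] (min_width=10, slack=1)
Line 6: ['glass'] (min_width=5, slack=6)
Line 7: ['dinosaur'] (min_width=8, slack=3)
Line 8: ['music'] (min_width=5, slack=6)
Line 9: ['silver'] (min_width=6, slack=5)
Line 10: ['ocean', 'sun'] (min_width=9, slack=2)
Line 11: ['storm'] (min_width=5, slack=6)
Line 12: ['morning'] (min_width=7, slack=4)

Answer: silver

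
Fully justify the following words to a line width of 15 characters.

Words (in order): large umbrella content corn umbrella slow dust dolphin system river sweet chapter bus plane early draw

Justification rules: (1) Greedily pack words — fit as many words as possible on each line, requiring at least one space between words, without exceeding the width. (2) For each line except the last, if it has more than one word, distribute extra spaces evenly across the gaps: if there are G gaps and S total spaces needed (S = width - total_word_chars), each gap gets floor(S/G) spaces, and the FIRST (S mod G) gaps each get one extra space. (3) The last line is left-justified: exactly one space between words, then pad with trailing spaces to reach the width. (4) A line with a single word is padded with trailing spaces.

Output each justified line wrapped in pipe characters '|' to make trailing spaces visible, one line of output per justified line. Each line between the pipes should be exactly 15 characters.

Answer: |large  umbrella|
|content    corn|
|umbrella   slow|
|dust    dolphin|
|system    river|
|sweet   chapter|
|bus plane early|
|draw           |

Derivation:
Line 1: ['large', 'umbrella'] (min_width=14, slack=1)
Line 2: ['content', 'corn'] (min_width=12, slack=3)
Line 3: ['umbrella', 'slow'] (min_width=13, slack=2)
Line 4: ['dust', 'dolphin'] (min_width=12, slack=3)
Line 5: ['system', 'river'] (min_width=12, slack=3)
Line 6: ['sweet', 'chapter'] (min_width=13, slack=2)
Line 7: ['bus', 'plane', 'early'] (min_width=15, slack=0)
Line 8: ['draw'] (min_width=4, slack=11)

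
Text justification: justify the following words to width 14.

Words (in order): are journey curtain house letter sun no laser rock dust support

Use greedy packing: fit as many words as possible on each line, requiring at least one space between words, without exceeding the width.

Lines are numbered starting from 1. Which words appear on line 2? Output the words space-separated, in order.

Answer: curtain house

Derivation:
Line 1: ['are', 'journey'] (min_width=11, slack=3)
Line 2: ['curtain', 'house'] (min_width=13, slack=1)
Line 3: ['letter', 'sun', 'no'] (min_width=13, slack=1)
Line 4: ['laser', 'rock'] (min_width=10, slack=4)
Line 5: ['dust', 'support'] (min_width=12, slack=2)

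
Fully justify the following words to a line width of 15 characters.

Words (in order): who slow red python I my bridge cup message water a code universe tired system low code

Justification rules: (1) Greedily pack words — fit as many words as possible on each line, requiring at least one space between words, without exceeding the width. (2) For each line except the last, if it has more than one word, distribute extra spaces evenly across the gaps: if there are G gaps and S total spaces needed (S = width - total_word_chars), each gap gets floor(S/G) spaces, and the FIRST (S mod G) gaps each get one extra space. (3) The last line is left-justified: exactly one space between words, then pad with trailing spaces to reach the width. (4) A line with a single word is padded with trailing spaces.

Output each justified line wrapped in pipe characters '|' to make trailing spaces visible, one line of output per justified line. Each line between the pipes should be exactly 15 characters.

Answer: |who   slow  red|
|python   I   my|
|bridge      cup|
|message water a|
|code   universe|
|tired    system|
|low code       |

Derivation:
Line 1: ['who', 'slow', 'red'] (min_width=12, slack=3)
Line 2: ['python', 'I', 'my'] (min_width=11, slack=4)
Line 3: ['bridge', 'cup'] (min_width=10, slack=5)
Line 4: ['message', 'water', 'a'] (min_width=15, slack=0)
Line 5: ['code', 'universe'] (min_width=13, slack=2)
Line 6: ['tired', 'system'] (min_width=12, slack=3)
Line 7: ['low', 'code'] (min_width=8, slack=7)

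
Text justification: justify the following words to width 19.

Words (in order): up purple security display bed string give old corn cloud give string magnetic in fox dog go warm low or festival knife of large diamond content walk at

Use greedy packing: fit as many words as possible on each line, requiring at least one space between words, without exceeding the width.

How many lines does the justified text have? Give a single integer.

Line 1: ['up', 'purple', 'security'] (min_width=18, slack=1)
Line 2: ['display', 'bed', 'string'] (min_width=18, slack=1)
Line 3: ['give', 'old', 'corn', 'cloud'] (min_width=19, slack=0)
Line 4: ['give', 'string'] (min_width=11, slack=8)
Line 5: ['magnetic', 'in', 'fox', 'dog'] (min_width=19, slack=0)
Line 6: ['go', 'warm', 'low', 'or'] (min_width=14, slack=5)
Line 7: ['festival', 'knife', 'of'] (min_width=17, slack=2)
Line 8: ['large', 'diamond'] (min_width=13, slack=6)
Line 9: ['content', 'walk', 'at'] (min_width=15, slack=4)
Total lines: 9

Answer: 9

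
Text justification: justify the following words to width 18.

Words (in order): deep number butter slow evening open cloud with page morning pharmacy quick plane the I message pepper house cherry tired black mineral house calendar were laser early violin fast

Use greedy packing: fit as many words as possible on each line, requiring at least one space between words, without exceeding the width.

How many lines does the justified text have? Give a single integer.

Line 1: ['deep', 'number', 'butter'] (min_width=18, slack=0)
Line 2: ['slow', 'evening', 'open'] (min_width=17, slack=1)
Line 3: ['cloud', 'with', 'page'] (min_width=15, slack=3)
Line 4: ['morning', 'pharmacy'] (min_width=16, slack=2)
Line 5: ['quick', 'plane', 'the', 'I'] (min_width=17, slack=1)
Line 6: ['message', 'pepper'] (min_width=14, slack=4)
Line 7: ['house', 'cherry', 'tired'] (min_width=18, slack=0)
Line 8: ['black', 'mineral'] (min_width=13, slack=5)
Line 9: ['house', 'calendar'] (min_width=14, slack=4)
Line 10: ['were', 'laser', 'early'] (min_width=16, slack=2)
Line 11: ['violin', 'fast'] (min_width=11, slack=7)
Total lines: 11

Answer: 11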